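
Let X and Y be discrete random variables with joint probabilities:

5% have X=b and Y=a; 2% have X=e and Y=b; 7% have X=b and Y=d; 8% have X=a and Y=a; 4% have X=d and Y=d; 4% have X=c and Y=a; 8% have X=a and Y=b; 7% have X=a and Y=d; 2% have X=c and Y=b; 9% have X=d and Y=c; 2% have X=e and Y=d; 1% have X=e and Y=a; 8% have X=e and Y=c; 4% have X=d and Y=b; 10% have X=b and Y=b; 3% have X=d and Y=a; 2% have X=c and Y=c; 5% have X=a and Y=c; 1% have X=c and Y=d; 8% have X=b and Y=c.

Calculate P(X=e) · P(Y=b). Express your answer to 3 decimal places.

P(X=e) = 0.01 + 0.02 + 0.08 + 0.02 = 0.13.
P(Y=b) = 0.08 + 0.10 + 0.02 + 0.04 + 0.02 = 0.26.
Product: 0.13 × 0.26 = 0.034.

0.034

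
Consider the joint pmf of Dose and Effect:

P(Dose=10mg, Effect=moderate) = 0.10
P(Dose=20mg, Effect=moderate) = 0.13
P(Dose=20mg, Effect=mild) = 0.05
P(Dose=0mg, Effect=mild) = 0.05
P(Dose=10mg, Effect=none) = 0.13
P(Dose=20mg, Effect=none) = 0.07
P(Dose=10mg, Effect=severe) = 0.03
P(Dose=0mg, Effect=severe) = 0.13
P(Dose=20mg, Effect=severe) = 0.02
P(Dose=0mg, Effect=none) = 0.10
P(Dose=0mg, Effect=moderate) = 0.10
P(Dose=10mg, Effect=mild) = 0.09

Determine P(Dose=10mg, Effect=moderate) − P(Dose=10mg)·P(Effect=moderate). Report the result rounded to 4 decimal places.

-0.0155

P(Dose=10mg) = 0.13 + 0.09 + 0.10 + 0.03 = 0.35.
P(Effect=moderate) = 0.10 + 0.10 + 0.13 = 0.33.
P(Dose=10mg, Effect=moderate) − P(Dose=10mg)P(Effect=moderate) = 0.10 − 0.35×0.33 = -0.0155.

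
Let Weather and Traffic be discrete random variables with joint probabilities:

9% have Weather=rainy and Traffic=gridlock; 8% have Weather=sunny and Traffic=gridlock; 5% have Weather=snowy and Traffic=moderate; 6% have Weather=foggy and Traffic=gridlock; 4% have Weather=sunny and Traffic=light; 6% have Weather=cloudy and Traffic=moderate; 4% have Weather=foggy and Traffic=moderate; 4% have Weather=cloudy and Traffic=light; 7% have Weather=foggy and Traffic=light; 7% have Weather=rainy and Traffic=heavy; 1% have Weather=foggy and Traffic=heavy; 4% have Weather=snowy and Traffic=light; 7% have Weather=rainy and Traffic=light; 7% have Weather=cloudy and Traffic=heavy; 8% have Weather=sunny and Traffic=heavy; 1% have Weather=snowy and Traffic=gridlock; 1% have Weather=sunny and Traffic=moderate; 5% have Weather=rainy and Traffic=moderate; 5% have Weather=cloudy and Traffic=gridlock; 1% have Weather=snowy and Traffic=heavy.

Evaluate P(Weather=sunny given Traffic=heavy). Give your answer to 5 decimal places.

P(Traffic=heavy) = 0.08 + 0.07 + 0.07 + 0.01 + 0.01 = 0.24.
P(Weather=sunny | Traffic=heavy) = 0.08/0.24 = 0.33333.

0.33333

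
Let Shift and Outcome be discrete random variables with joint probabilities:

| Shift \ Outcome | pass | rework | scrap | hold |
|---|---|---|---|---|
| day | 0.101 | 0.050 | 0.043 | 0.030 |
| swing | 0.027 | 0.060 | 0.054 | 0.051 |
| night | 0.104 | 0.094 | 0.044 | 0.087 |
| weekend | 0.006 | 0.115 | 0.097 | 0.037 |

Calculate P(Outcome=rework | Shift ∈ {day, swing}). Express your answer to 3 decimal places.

0.264

P(Shift=day) = 0.101 + 0.050 + 0.043 + 0.030 = 0.224.
P(Shift=swing) = 0.027 + 0.060 + 0.054 + 0.051 = 0.192.
P(Shift ∈ {day, swing}) = 0.224 + 0.192 = 0.416; P(Outcome=rework, Shift ∈ {day, swing}) = 0.050 + 0.060 = 0.110.
P(Outcome=rework | Shift ∈ {day, swing}) = 0.110/0.416 = 0.264.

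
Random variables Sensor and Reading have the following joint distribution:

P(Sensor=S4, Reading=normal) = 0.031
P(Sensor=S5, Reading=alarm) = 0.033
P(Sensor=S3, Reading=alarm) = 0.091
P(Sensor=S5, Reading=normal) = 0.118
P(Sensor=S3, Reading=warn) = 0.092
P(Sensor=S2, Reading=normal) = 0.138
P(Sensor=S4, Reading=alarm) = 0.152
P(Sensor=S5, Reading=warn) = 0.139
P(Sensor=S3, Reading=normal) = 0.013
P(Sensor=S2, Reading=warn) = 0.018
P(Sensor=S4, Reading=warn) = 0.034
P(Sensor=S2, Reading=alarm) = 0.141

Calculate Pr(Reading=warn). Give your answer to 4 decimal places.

P(Reading=warn) = 0.018 + 0.092 + 0.034 + 0.139 = 0.283.

0.2830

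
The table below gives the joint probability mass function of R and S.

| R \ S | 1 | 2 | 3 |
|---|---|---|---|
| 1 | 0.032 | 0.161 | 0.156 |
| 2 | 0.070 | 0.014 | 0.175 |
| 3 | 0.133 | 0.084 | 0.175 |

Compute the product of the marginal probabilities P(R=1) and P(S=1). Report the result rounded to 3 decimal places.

0.082

P(R=1) = 0.032 + 0.161 + 0.156 = 0.349.
P(S=1) = 0.032 + 0.070 + 0.133 = 0.235.
Product: 0.349 × 0.235 = 0.082.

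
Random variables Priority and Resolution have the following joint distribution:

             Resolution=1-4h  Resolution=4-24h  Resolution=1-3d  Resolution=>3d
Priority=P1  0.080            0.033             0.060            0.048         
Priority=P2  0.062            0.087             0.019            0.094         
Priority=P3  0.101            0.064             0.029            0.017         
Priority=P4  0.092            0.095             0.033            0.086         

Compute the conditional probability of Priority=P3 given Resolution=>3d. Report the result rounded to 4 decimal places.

0.0694

P(Resolution=>3d) = 0.048 + 0.094 + 0.017 + 0.086 = 0.245.
P(Priority=P3 | Resolution=>3d) = 0.017/0.245 = 0.0694.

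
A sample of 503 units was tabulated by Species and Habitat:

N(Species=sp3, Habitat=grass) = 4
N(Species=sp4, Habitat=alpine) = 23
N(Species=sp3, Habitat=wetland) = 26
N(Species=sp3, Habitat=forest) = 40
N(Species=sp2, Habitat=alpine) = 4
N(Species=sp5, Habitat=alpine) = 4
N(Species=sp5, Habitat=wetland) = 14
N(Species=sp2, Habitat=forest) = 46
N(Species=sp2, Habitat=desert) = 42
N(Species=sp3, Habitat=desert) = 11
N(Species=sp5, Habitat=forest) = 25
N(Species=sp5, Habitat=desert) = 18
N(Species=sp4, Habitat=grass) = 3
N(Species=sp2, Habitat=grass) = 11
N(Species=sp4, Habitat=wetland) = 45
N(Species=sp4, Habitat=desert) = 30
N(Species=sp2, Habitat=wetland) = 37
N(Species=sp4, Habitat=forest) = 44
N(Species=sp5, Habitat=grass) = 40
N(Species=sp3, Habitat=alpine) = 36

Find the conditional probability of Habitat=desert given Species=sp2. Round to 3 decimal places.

0.300

Total with Species=sp2: 46 + 11 + 37 + 42 + 4 = 140.
P(Habitat=desert | Species=sp2) = 42/140 = 0.300.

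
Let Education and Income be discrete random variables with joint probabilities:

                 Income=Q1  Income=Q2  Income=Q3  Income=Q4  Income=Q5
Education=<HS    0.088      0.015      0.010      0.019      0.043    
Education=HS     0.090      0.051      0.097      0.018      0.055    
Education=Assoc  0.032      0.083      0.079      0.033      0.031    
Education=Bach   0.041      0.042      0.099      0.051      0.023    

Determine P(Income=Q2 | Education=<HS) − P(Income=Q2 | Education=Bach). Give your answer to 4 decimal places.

P(Education=<HS) = 0.088 + 0.015 + 0.010 + 0.019 + 0.043 = 0.175; P(Income=Q2 | Education=<HS) = 0.015/0.175 = 0.08571.
P(Education=Bach) = 0.041 + 0.042 + 0.099 + 0.051 + 0.023 = 0.256; P(Income=Q2 | Education=Bach) = 0.042/0.256 = 0.16406.
Difference = -0.0783.

-0.0783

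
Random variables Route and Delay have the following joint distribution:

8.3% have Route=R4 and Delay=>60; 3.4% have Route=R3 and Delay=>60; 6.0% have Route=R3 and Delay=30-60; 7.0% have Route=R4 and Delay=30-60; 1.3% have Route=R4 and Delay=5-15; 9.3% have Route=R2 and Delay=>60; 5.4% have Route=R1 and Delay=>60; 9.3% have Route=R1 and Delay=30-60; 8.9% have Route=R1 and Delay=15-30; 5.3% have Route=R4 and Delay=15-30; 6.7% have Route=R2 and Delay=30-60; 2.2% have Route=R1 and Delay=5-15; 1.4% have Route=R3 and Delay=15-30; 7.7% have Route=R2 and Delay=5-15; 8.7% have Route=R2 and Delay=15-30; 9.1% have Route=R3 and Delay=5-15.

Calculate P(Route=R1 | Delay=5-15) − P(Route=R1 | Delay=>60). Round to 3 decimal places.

-0.096

P(Delay=5-15) = 0.022 + 0.077 + 0.091 + 0.013 = 0.203; P(Route=R1 | Delay=5-15) = 0.022/0.203 = 0.1084.
P(Delay=>60) = 0.054 + 0.093 + 0.034 + 0.083 = 0.264; P(Route=R1 | Delay=>60) = 0.054/0.264 = 0.2045.
Difference = -0.096.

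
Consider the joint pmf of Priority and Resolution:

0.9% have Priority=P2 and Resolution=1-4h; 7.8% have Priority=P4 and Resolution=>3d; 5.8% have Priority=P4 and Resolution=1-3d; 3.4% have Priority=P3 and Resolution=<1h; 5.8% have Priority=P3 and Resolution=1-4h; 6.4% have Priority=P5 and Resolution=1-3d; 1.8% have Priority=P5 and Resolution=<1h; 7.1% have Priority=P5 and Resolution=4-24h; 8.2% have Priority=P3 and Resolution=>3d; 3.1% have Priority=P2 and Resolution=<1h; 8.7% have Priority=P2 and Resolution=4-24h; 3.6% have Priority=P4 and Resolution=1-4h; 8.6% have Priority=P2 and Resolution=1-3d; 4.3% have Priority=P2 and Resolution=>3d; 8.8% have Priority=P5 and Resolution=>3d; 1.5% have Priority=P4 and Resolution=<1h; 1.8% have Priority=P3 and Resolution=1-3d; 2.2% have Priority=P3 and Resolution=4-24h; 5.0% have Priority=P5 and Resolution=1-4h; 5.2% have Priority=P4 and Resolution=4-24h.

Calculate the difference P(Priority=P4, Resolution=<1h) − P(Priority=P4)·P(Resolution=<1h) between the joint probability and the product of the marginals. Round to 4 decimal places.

P(Priority=P4) = 0.015 + 0.036 + 0.052 + 0.058 + 0.078 = 0.239.
P(Resolution=<1h) = 0.031 + 0.034 + 0.015 + 0.018 = 0.098.
P(Priority=P4, Resolution=<1h) − P(Priority=P4)P(Resolution=<1h) = 0.015 − 0.239×0.098 = -0.0084.

-0.0084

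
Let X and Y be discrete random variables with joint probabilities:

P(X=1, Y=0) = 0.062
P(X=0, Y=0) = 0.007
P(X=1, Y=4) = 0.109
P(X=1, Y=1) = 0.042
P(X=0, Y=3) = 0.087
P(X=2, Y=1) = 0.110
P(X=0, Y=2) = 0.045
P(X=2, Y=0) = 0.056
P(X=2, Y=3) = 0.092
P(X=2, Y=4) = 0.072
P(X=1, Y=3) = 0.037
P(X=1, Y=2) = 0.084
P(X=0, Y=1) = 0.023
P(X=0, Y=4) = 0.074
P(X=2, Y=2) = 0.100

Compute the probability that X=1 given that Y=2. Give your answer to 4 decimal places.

P(Y=2) = 0.045 + 0.084 + 0.100 = 0.229.
P(X=1 | Y=2) = 0.084/0.229 = 0.3668.

0.3668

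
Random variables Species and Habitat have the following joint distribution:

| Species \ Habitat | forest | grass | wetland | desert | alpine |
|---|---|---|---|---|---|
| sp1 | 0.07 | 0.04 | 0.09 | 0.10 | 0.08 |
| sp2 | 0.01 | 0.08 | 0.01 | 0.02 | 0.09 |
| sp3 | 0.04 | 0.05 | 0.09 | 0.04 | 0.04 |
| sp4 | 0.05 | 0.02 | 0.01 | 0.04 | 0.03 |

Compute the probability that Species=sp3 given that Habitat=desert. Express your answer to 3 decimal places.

0.200

P(Habitat=desert) = 0.10 + 0.02 + 0.04 + 0.04 = 0.20.
P(Species=sp3 | Habitat=desert) = 0.04/0.20 = 0.200.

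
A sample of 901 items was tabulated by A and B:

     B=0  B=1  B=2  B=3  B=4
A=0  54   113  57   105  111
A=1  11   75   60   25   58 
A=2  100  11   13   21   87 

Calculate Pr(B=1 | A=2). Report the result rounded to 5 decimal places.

Total with A=2: 100 + 11 + 13 + 21 + 87 = 232.
P(B=1 | A=2) = 11/232 = 0.04741.

0.04741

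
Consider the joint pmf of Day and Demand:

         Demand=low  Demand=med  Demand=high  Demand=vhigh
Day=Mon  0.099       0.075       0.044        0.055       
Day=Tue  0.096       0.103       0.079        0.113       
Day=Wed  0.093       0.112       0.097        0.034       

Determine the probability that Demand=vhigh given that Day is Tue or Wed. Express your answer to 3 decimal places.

0.202

P(Day=Tue) = 0.096 + 0.103 + 0.079 + 0.113 = 0.391.
P(Day=Wed) = 0.093 + 0.112 + 0.097 + 0.034 = 0.336.
P(Day ∈ {Tue, Wed}) = 0.391 + 0.336 = 0.727; P(Demand=vhigh, Day ∈ {Tue, Wed}) = 0.113 + 0.034 = 0.147.
P(Demand=vhigh | Day ∈ {Tue, Wed}) = 0.147/0.727 = 0.202.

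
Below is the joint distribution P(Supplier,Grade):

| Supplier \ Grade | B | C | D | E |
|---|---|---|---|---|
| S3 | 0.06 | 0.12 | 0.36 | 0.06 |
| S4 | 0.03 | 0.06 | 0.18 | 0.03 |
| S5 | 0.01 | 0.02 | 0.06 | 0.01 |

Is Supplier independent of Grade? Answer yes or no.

yes

Every cell satisfies P(Supplier,Grade) = P(Supplier)·P(Grade). For instance P(Supplier=S4) = 0.30, P(Grade=E) = 0.10, and 0.30×0.10 = 0.03 matches the joint entry. So Supplier and Grade are independent.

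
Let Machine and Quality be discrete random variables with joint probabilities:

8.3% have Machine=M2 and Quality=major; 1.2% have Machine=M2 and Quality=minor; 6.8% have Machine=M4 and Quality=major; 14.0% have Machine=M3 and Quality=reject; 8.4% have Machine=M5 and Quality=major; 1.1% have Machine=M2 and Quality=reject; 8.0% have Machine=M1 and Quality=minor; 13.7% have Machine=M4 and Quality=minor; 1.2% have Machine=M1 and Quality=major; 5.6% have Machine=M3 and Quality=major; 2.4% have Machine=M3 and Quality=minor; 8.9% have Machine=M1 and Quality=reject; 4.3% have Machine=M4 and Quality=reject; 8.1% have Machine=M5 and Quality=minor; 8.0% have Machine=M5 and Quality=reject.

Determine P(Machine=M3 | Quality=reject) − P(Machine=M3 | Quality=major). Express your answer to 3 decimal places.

0.201

P(Quality=reject) = 0.089 + 0.011 + 0.140 + 0.043 + 0.080 = 0.363; P(Machine=M3 | Quality=reject) = 0.140/0.363 = 0.3857.
P(Quality=major) = 0.012 + 0.083 + 0.056 + 0.068 + 0.084 = 0.303; P(Machine=M3 | Quality=major) = 0.056/0.303 = 0.1848.
Difference = 0.201.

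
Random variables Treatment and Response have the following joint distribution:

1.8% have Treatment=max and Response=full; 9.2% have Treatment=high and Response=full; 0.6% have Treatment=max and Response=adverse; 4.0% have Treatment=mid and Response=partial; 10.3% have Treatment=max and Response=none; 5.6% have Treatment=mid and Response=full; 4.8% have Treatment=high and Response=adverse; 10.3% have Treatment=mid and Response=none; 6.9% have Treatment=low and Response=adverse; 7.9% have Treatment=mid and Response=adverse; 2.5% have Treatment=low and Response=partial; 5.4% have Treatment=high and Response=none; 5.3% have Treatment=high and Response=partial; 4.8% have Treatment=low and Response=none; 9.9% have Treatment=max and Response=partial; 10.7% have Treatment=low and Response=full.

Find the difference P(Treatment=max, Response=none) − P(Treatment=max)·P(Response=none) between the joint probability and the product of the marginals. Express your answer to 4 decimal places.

P(Treatment=max) = 0.103 + 0.099 + 0.018 + 0.006 = 0.226.
P(Response=none) = 0.048 + 0.103 + 0.054 + 0.103 = 0.308.
P(Treatment=max, Response=none) − P(Treatment=max)P(Response=none) = 0.103 − 0.226×0.308 = 0.0334.

0.0334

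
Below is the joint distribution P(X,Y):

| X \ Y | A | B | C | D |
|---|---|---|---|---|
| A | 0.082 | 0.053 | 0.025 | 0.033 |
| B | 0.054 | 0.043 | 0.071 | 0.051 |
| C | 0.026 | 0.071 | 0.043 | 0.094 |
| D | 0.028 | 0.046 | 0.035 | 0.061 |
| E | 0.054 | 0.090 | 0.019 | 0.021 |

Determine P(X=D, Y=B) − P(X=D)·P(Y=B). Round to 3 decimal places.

P(X=D) = 0.028 + 0.046 + 0.035 + 0.061 = 0.170.
P(Y=B) = 0.053 + 0.043 + 0.071 + 0.046 + 0.090 = 0.303.
P(X=D, Y=B) − P(X=D)P(Y=B) = 0.046 − 0.170×0.303 = -0.006.

-0.006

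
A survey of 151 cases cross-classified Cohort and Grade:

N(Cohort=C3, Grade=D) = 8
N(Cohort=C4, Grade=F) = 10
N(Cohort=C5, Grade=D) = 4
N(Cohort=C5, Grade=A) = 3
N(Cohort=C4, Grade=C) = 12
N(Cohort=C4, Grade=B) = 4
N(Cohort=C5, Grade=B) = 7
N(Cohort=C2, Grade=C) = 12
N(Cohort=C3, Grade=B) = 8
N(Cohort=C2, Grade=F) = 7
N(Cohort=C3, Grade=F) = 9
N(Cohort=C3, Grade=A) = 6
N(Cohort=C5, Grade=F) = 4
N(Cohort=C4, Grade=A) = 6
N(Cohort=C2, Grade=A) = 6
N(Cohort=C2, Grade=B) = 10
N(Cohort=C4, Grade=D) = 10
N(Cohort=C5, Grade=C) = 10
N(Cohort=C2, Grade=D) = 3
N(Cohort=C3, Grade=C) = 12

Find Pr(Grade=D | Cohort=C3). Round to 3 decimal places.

Total with Cohort=C3: 6 + 8 + 12 + 8 + 9 = 43.
P(Grade=D | Cohort=C3) = 8/43 = 0.186.

0.186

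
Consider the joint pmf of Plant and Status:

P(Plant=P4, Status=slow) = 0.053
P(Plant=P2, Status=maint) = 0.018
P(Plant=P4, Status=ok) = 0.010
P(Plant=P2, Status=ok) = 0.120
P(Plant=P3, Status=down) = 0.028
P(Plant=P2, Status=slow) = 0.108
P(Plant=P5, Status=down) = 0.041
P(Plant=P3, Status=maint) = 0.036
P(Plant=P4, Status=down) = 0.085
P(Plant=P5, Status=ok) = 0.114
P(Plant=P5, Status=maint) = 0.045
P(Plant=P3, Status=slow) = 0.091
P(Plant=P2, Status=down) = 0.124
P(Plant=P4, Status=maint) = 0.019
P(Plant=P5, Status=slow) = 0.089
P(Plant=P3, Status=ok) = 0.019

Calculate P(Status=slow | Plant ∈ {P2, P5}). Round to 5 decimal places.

0.29894

P(Plant=P2) = 0.120 + 0.108 + 0.124 + 0.018 = 0.370.
P(Plant=P5) = 0.114 + 0.089 + 0.041 + 0.045 = 0.289.
P(Plant ∈ {P2, P5}) = 0.370 + 0.289 = 0.659; P(Status=slow, Plant ∈ {P2, P5}) = 0.108 + 0.089 = 0.197.
P(Status=slow | Plant ∈ {P2, P5}) = 0.197/0.659 = 0.29894.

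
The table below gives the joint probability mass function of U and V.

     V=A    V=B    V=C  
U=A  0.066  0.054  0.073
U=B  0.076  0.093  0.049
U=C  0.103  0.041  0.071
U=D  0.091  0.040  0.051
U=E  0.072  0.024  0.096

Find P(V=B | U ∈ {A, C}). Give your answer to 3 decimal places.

P(U=A) = 0.066 + 0.054 + 0.073 = 0.193.
P(U=C) = 0.103 + 0.041 + 0.071 = 0.215.
P(U ∈ {A, C}) = 0.193 + 0.215 = 0.408; P(V=B, U ∈ {A, C}) = 0.054 + 0.041 = 0.095.
P(V=B | U ∈ {A, C}) = 0.095/0.408 = 0.233.

0.233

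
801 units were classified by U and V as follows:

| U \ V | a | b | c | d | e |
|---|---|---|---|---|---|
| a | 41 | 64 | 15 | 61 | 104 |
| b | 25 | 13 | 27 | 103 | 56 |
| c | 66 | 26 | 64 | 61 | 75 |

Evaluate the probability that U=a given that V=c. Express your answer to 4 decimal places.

0.1415

Total with V=c: 15 + 27 + 64 = 106.
P(U=a | V=c) = 15/106 = 0.1415.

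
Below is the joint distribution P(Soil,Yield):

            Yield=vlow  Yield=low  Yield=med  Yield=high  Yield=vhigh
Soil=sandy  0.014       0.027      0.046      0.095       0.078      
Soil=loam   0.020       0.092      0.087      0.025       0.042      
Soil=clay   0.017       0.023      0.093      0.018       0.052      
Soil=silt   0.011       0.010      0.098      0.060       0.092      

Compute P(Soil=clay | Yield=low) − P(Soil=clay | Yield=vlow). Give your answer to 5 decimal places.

-0.12288

P(Yield=low) = 0.027 + 0.092 + 0.023 + 0.010 = 0.152; P(Soil=clay | Yield=low) = 0.023/0.152 = 0.151316.
P(Yield=vlow) = 0.014 + 0.020 + 0.017 + 0.011 = 0.062; P(Soil=clay | Yield=vlow) = 0.017/0.062 = 0.274194.
Difference = -0.12288.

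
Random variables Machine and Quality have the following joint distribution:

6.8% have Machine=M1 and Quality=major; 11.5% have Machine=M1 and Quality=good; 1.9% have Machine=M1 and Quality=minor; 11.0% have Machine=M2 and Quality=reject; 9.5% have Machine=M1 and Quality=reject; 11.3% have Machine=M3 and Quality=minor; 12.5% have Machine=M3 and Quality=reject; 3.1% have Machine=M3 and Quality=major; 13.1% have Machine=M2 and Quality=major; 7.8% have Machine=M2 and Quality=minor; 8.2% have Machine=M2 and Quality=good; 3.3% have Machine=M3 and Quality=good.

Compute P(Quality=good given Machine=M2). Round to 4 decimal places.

P(Machine=M2) = 0.082 + 0.078 + 0.131 + 0.110 = 0.401.
P(Quality=good | Machine=M2) = 0.082/0.401 = 0.2045.

0.2045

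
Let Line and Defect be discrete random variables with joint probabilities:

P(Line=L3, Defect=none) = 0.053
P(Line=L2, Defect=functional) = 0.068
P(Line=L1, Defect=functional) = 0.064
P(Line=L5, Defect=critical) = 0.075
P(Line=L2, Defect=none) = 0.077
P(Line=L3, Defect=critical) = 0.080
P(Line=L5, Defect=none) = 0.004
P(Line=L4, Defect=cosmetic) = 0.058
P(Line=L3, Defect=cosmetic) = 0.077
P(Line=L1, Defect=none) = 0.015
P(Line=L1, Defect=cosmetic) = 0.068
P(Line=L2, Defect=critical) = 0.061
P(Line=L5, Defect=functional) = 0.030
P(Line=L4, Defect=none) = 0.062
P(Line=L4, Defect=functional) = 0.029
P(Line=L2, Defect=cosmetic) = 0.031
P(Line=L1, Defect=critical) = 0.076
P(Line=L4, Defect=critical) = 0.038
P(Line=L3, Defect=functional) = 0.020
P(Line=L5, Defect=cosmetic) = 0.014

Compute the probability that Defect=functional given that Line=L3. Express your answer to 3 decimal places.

P(Line=L3) = 0.053 + 0.077 + 0.020 + 0.080 = 0.230.
P(Defect=functional | Line=L3) = 0.020/0.230 = 0.087.

0.087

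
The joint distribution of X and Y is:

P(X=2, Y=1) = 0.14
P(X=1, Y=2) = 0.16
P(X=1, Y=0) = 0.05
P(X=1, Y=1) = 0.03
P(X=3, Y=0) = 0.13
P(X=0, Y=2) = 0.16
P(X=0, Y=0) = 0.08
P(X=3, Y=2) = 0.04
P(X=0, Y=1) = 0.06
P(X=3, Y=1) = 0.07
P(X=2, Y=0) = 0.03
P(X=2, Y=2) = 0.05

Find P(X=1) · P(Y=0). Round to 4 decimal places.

P(X=1) = 0.05 + 0.03 + 0.16 = 0.24.
P(Y=0) = 0.08 + 0.05 + 0.03 + 0.13 = 0.29.
Product: 0.24 × 0.29 = 0.0696.

0.0696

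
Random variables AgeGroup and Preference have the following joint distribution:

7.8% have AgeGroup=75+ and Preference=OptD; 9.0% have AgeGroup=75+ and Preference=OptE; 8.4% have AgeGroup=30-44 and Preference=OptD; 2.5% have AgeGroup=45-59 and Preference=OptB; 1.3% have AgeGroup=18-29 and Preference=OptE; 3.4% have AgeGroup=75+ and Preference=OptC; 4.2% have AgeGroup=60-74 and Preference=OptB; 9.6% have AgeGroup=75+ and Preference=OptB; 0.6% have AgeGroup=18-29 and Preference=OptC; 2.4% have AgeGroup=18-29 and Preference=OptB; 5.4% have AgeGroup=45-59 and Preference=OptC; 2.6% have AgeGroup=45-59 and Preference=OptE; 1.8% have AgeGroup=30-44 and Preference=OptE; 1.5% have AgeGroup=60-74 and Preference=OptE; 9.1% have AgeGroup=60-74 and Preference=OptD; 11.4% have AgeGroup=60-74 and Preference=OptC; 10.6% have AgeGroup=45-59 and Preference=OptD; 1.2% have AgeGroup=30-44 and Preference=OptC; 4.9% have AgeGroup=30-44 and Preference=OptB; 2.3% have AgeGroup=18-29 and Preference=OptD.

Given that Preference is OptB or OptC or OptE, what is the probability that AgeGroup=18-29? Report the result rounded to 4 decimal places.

P(Preference=OptB) = 0.024 + 0.049 + 0.025 + 0.042 + 0.096 = 0.236.
P(Preference=OptC) = 0.006 + 0.012 + 0.054 + 0.114 + 0.034 = 0.220.
P(Preference=OptE) = 0.013 + 0.018 + 0.026 + 0.015 + 0.090 = 0.162.
P(Preference ∈ {OptB, OptC, OptE}) = 0.236 + 0.220 + 0.162 = 0.618; P(AgeGroup=18-29, Preference ∈ {OptB, OptC, OptE}) = 0.024 + 0.006 + 0.013 = 0.043.
P(AgeGroup=18-29 | Preference ∈ {OptB, OptC, OptE}) = 0.043/0.618 = 0.0696.

0.0696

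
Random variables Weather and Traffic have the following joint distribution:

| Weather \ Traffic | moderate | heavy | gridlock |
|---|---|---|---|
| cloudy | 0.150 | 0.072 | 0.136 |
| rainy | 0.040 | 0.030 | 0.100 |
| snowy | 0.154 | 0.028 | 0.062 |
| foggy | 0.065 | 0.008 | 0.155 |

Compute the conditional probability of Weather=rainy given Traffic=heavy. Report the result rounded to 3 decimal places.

P(Traffic=heavy) = 0.072 + 0.030 + 0.028 + 0.008 = 0.138.
P(Weather=rainy | Traffic=heavy) = 0.030/0.138 = 0.217.

0.217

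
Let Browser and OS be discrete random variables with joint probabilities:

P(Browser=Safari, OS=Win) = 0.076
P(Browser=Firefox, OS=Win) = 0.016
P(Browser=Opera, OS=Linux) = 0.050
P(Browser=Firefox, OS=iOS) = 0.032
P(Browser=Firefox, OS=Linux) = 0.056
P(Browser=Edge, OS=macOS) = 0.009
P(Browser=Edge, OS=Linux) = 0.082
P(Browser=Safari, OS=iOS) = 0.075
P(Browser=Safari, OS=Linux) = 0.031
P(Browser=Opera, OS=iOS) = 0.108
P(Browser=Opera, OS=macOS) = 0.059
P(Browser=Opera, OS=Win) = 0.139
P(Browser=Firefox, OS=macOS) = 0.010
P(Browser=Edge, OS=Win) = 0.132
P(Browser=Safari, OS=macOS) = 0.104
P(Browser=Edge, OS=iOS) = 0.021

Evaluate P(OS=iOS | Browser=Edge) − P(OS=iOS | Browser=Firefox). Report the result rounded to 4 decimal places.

P(Browser=Edge) = 0.132 + 0.009 + 0.082 + 0.021 = 0.244; P(OS=iOS | Browser=Edge) = 0.021/0.244 = 0.08607.
P(Browser=Firefox) = 0.016 + 0.010 + 0.056 + 0.032 = 0.114; P(OS=iOS | Browser=Firefox) = 0.032/0.114 = 0.28070.
Difference = -0.1946.

-0.1946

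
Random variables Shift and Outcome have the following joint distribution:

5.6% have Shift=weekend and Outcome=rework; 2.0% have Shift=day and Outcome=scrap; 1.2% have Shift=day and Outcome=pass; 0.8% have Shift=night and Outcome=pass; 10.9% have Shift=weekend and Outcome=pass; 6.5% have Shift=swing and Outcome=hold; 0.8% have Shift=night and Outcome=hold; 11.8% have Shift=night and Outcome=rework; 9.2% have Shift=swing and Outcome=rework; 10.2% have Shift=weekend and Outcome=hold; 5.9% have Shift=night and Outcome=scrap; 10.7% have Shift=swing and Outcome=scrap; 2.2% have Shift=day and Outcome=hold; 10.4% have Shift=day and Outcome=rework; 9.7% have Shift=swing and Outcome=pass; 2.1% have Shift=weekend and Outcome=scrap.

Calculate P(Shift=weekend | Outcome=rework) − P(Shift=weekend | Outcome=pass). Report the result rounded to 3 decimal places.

-0.331

P(Outcome=rework) = 0.104 + 0.092 + 0.118 + 0.056 = 0.370; P(Shift=weekend | Outcome=rework) = 0.056/0.370 = 0.1514.
P(Outcome=pass) = 0.012 + 0.097 + 0.008 + 0.109 = 0.226; P(Shift=weekend | Outcome=pass) = 0.109/0.226 = 0.4823.
Difference = -0.331.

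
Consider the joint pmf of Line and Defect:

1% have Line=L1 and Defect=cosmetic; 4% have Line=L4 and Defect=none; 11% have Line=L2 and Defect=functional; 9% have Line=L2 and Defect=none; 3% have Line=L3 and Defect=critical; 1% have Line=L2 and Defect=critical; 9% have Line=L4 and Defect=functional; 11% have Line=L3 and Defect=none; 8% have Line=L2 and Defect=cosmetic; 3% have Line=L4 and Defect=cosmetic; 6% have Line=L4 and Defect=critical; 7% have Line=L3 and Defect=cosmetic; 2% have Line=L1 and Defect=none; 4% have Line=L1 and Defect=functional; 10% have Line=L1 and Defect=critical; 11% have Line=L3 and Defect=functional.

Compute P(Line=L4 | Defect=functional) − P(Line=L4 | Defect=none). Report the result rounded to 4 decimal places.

0.1033

P(Defect=functional) = 0.04 + 0.11 + 0.11 + 0.09 = 0.35; P(Line=L4 | Defect=functional) = 0.09/0.35 = 0.25714.
P(Defect=none) = 0.02 + 0.09 + 0.11 + 0.04 = 0.26; P(Line=L4 | Defect=none) = 0.04/0.26 = 0.15385.
Difference = 0.1033.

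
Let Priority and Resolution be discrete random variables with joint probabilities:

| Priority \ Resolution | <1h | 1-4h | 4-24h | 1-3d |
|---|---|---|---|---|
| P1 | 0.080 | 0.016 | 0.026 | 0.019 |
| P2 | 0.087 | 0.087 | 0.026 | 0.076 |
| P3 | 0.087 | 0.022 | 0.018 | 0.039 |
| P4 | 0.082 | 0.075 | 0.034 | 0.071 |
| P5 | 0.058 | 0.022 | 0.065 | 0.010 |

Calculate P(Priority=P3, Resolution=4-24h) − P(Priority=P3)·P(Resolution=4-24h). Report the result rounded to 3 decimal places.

-0.010

P(Priority=P3) = 0.087 + 0.022 + 0.018 + 0.039 = 0.166.
P(Resolution=4-24h) = 0.026 + 0.026 + 0.018 + 0.034 + 0.065 = 0.169.
P(Priority=P3, Resolution=4-24h) − P(Priority=P3)P(Resolution=4-24h) = 0.018 − 0.166×0.169 = -0.010.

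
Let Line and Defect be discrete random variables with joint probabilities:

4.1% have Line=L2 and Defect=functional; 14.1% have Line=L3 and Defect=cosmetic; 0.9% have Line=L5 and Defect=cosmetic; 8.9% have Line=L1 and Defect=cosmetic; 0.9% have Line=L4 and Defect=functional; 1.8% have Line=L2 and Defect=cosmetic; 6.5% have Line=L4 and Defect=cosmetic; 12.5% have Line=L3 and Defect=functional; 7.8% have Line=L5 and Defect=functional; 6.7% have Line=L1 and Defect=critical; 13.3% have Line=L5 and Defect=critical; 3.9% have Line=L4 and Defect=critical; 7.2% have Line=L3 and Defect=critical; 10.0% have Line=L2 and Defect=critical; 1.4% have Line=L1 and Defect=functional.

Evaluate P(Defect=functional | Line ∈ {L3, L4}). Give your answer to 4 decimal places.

0.2971

P(Line=L3) = 0.141 + 0.125 + 0.072 = 0.338.
P(Line=L4) = 0.065 + 0.009 + 0.039 = 0.113.
P(Line ∈ {L3, L4}) = 0.338 + 0.113 = 0.451; P(Defect=functional, Line ∈ {L3, L4}) = 0.125 + 0.009 = 0.134.
P(Defect=functional | Line ∈ {L3, L4}) = 0.134/0.451 = 0.2971.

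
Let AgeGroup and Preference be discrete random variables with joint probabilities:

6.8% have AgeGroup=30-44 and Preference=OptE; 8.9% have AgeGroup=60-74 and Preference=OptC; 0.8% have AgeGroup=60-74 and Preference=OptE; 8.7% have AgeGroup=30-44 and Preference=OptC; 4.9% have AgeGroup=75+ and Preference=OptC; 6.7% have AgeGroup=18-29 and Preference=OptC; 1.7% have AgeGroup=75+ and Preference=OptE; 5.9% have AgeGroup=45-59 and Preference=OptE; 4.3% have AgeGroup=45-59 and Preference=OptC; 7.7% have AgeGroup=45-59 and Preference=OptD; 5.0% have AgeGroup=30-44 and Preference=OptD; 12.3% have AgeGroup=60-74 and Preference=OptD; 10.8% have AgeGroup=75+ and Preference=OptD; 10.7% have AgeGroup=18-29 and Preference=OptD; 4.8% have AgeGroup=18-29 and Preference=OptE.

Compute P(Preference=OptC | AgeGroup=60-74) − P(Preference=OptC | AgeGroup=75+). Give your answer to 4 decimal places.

P(AgeGroup=60-74) = 0.089 + 0.123 + 0.008 = 0.220; P(Preference=OptC | AgeGroup=60-74) = 0.089/0.220 = 0.40455.
P(AgeGroup=75+) = 0.049 + 0.108 + 0.017 = 0.174; P(Preference=OptC | AgeGroup=75+) = 0.049/0.174 = 0.28161.
Difference = 0.1229.

0.1229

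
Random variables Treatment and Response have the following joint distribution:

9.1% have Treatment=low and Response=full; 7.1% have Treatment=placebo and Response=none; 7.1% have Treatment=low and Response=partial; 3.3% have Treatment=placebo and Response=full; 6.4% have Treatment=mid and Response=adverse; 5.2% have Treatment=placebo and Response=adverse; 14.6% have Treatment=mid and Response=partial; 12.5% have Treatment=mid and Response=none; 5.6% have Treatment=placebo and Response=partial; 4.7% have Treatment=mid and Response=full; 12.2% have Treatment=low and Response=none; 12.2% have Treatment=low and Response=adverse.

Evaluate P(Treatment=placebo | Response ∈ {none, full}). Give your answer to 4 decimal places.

0.2127

P(Response=none) = 0.071 + 0.122 + 0.125 = 0.318.
P(Response=full) = 0.033 + 0.091 + 0.047 = 0.171.
P(Response ∈ {none, full}) = 0.318 + 0.171 = 0.489; P(Treatment=placebo, Response ∈ {none, full}) = 0.071 + 0.033 = 0.104.
P(Treatment=placebo | Response ∈ {none, full}) = 0.104/0.489 = 0.2127.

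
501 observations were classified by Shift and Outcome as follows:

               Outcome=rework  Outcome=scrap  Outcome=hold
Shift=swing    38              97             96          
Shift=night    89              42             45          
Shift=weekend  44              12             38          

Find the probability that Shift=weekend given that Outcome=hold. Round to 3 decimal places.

0.212

Total with Outcome=hold: 96 + 45 + 38 = 179.
P(Shift=weekend | Outcome=hold) = 38/179 = 0.212.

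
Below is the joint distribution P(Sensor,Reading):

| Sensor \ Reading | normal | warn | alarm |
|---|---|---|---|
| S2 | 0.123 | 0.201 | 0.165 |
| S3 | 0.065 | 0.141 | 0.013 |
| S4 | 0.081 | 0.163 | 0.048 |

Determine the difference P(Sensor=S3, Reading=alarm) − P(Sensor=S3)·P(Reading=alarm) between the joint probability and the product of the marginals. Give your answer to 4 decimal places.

P(Sensor=S3) = 0.065 + 0.141 + 0.013 = 0.219.
P(Reading=alarm) = 0.165 + 0.013 + 0.048 = 0.226.
P(Sensor=S3, Reading=alarm) − P(Sensor=S3)P(Reading=alarm) = 0.013 − 0.219×0.226 = -0.0365.

-0.0365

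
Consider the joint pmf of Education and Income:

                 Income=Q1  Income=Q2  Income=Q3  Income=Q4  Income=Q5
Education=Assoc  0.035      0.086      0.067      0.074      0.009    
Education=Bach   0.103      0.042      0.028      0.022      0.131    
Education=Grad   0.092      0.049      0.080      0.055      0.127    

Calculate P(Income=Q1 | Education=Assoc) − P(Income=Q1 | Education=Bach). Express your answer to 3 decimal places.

-0.187

P(Education=Assoc) = 0.035 + 0.086 + 0.067 + 0.074 + 0.009 = 0.271; P(Income=Q1 | Education=Assoc) = 0.035/0.271 = 0.1292.
P(Education=Bach) = 0.103 + 0.042 + 0.028 + 0.022 + 0.131 = 0.326; P(Income=Q1 | Education=Bach) = 0.103/0.326 = 0.3160.
Difference = -0.187.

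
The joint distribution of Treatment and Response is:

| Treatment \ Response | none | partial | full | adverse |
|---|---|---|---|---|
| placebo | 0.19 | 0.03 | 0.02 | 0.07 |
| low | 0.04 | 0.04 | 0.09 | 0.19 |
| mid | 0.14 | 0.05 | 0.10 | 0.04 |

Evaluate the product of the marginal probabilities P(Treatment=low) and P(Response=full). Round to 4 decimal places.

P(Treatment=low) = 0.04 + 0.04 + 0.09 + 0.19 = 0.36.
P(Response=full) = 0.02 + 0.09 + 0.10 = 0.21.
Product: 0.36 × 0.21 = 0.0756.

0.0756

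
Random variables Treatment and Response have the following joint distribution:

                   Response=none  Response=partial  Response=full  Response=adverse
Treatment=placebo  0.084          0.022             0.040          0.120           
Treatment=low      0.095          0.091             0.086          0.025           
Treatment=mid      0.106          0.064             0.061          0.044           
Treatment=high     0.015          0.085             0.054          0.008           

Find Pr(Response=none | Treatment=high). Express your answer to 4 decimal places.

P(Treatment=high) = 0.015 + 0.085 + 0.054 + 0.008 = 0.162.
P(Response=none | Treatment=high) = 0.015/0.162 = 0.0926.

0.0926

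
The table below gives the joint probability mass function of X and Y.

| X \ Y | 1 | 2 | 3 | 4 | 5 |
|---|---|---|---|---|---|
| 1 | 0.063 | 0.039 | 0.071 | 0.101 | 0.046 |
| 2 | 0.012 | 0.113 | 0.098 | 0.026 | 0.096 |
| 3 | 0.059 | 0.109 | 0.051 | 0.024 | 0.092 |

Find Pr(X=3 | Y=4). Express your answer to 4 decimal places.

P(Y=4) = 0.101 + 0.026 + 0.024 = 0.151.
P(X=3 | Y=4) = 0.024/0.151 = 0.1589.

0.1589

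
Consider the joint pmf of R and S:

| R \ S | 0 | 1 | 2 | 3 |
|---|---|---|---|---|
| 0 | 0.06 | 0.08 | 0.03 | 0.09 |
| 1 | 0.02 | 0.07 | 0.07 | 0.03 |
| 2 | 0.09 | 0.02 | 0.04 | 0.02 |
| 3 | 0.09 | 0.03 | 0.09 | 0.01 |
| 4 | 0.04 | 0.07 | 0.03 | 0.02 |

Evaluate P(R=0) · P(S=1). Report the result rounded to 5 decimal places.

P(R=0) = 0.06 + 0.08 + 0.03 + 0.09 = 0.26.
P(S=1) = 0.08 + 0.07 + 0.02 + 0.03 + 0.07 = 0.27.
Product: 0.26 × 0.27 = 0.07020.

0.07020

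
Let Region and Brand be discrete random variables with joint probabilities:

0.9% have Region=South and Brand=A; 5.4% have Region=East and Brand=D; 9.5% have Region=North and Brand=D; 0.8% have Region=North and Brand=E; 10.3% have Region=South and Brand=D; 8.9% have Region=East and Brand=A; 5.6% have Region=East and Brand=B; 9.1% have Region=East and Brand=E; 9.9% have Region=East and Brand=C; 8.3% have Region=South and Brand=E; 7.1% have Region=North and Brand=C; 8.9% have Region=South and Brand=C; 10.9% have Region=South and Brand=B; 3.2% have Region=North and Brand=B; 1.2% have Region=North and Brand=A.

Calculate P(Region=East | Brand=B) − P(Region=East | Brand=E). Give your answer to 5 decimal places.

-0.21574

P(Brand=B) = 0.032 + 0.109 + 0.056 = 0.197; P(Region=East | Brand=B) = 0.056/0.197 = 0.284264.
P(Brand=E) = 0.008 + 0.083 + 0.091 = 0.182; P(Region=East | Brand=E) = 0.091/0.182 = 0.500000.
Difference = -0.21574.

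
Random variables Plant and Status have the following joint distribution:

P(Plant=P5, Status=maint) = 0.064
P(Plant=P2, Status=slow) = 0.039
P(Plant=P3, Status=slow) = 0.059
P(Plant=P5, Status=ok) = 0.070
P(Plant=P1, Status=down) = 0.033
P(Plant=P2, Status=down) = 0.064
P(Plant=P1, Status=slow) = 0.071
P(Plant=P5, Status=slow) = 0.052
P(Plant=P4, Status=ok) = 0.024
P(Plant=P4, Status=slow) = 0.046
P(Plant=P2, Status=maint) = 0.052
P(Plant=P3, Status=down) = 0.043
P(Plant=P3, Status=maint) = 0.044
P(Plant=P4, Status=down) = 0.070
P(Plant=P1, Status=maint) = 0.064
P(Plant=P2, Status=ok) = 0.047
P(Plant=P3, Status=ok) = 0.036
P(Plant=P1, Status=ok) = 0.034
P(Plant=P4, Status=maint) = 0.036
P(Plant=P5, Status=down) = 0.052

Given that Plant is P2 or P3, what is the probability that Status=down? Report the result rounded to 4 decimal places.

0.2786

P(Plant=P2) = 0.047 + 0.039 + 0.064 + 0.052 = 0.202.
P(Plant=P3) = 0.036 + 0.059 + 0.043 + 0.044 = 0.182.
P(Plant ∈ {P2, P3}) = 0.202 + 0.182 = 0.384; P(Status=down, Plant ∈ {P2, P3}) = 0.064 + 0.043 = 0.107.
P(Status=down | Plant ∈ {P2, P3}) = 0.107/0.384 = 0.2786.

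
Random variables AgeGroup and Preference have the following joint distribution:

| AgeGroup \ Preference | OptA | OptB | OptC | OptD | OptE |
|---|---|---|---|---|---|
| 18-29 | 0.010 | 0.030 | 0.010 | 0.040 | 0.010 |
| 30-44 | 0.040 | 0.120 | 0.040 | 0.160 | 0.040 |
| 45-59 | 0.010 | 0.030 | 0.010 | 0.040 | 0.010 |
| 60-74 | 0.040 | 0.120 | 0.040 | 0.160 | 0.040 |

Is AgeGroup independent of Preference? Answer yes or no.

yes

Every cell satisfies P(AgeGroup,Preference) = P(AgeGroup)·P(Preference). For instance P(AgeGroup=60-74) = 0.400, P(Preference=OptA) = 0.100, and 0.400×0.100 = 0.040 matches the joint entry. So AgeGroup and Preference are independent.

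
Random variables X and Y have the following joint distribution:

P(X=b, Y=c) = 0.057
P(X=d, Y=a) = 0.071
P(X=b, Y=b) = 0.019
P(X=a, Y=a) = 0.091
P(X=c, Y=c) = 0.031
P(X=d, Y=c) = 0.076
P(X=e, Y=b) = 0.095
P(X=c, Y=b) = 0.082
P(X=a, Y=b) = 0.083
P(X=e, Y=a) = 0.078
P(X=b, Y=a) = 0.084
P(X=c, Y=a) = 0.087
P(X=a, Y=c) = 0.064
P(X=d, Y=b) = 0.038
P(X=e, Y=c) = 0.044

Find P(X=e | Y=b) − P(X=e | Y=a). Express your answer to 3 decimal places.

P(Y=b) = 0.083 + 0.019 + 0.082 + 0.038 + 0.095 = 0.317; P(X=e | Y=b) = 0.095/0.317 = 0.2997.
P(Y=a) = 0.091 + 0.084 + 0.087 + 0.071 + 0.078 = 0.411; P(X=e | Y=a) = 0.078/0.411 = 0.1898.
Difference = 0.110.

0.110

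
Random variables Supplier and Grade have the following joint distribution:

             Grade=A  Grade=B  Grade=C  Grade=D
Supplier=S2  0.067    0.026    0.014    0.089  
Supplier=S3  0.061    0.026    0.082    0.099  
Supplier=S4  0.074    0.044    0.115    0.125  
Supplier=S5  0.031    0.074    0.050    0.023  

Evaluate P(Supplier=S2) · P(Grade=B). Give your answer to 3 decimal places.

0.033

P(Supplier=S2) = 0.067 + 0.026 + 0.014 + 0.089 = 0.196.
P(Grade=B) = 0.026 + 0.026 + 0.044 + 0.074 = 0.170.
Product: 0.196 × 0.170 = 0.033.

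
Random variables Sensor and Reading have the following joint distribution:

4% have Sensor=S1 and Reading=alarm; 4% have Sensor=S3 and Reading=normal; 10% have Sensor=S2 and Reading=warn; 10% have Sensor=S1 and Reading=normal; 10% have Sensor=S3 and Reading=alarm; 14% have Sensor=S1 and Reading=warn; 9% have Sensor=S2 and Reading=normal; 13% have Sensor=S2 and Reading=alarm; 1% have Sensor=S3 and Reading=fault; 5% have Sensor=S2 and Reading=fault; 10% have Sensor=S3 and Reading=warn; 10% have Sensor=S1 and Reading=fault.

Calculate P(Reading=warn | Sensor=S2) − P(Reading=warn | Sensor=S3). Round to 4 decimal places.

-0.1297

P(Sensor=S2) = 0.09 + 0.10 + 0.13 + 0.05 = 0.37; P(Reading=warn | Sensor=S2) = 0.10/0.37 = 0.27027.
P(Sensor=S3) = 0.04 + 0.10 + 0.10 + 0.01 = 0.25; P(Reading=warn | Sensor=S3) = 0.10/0.25 = 0.40000.
Difference = -0.1297.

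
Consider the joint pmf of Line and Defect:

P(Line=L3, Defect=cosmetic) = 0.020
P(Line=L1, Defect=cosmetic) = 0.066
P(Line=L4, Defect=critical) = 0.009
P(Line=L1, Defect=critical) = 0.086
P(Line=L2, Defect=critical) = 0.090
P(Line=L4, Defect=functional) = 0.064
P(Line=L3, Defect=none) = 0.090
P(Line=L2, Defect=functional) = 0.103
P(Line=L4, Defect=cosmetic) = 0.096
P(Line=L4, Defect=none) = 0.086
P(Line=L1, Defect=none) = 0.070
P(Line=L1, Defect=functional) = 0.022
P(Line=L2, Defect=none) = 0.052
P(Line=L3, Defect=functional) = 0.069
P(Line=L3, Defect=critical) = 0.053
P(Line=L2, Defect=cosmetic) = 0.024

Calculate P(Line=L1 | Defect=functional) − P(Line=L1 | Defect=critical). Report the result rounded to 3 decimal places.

P(Defect=functional) = 0.022 + 0.103 + 0.069 + 0.064 = 0.258; P(Line=L1 | Defect=functional) = 0.022/0.258 = 0.0853.
P(Defect=critical) = 0.086 + 0.090 + 0.053 + 0.009 = 0.238; P(Line=L1 | Defect=critical) = 0.086/0.238 = 0.3613.
Difference = -0.276.

-0.276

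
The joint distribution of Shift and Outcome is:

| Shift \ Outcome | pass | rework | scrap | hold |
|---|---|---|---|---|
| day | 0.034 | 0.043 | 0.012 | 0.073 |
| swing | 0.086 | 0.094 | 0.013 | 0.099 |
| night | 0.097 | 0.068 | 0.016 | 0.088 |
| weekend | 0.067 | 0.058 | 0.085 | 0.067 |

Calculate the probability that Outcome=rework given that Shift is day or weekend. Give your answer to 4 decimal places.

0.2301

P(Shift=day) = 0.034 + 0.043 + 0.012 + 0.073 = 0.162.
P(Shift=weekend) = 0.067 + 0.058 + 0.085 + 0.067 = 0.277.
P(Shift ∈ {day, weekend}) = 0.162 + 0.277 = 0.439; P(Outcome=rework, Shift ∈ {day, weekend}) = 0.043 + 0.058 = 0.101.
P(Outcome=rework | Shift ∈ {day, weekend}) = 0.101/0.439 = 0.2301.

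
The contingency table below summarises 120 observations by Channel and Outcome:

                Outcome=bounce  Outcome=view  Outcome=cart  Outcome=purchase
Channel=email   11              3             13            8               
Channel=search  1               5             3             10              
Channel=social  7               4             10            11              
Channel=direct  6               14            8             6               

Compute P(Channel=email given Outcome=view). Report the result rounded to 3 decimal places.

Total with Outcome=view: 3 + 5 + 4 + 14 = 26.
P(Channel=email | Outcome=view) = 3/26 = 0.115.

0.115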